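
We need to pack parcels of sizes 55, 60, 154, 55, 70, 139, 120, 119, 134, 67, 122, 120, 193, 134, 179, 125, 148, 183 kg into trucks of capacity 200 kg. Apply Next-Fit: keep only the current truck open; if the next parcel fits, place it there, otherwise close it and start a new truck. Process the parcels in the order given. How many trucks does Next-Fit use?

truck 1: place 55 kg, 145 kg left
truck 1: place 60 kg, 85 kg left
truck 2: place 154 kg, 46 kg left
truck 3: place 55 kg, 145 kg left
truck 3: place 70 kg, 75 kg left
truck 4: place 139 kg, 61 kg left
truck 5: place 120 kg, 80 kg left
truck 6: place 119 kg, 81 kg left
truck 7: place 134 kg, 66 kg left
truck 8: place 67 kg, 133 kg left
truck 8: place 122 kg, 11 kg left
truck 9: place 120 kg, 80 kg left
truck 10: place 193 kg, 7 kg left
truck 11: place 134 kg, 66 kg left
truck 12: place 179 kg, 21 kg left
truck 13: place 125 kg, 75 kg left
truck 14: place 148 kg, 52 kg left
truck 15: place 183 kg, 17 kg left

15 trucks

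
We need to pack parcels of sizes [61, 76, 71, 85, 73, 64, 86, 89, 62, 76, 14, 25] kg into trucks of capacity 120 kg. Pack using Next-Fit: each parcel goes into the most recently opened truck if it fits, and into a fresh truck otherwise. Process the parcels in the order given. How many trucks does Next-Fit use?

10

truck 1: place 61 kg, 59 kg left
truck 2: place 76 kg, 44 kg left
truck 3: place 71 kg, 49 kg left
truck 4: place 85 kg, 35 kg left
truck 5: place 73 kg, 47 kg left
truck 6: place 64 kg, 56 kg left
truck 7: place 86 kg, 34 kg left
truck 8: place 89 kg, 31 kg left
truck 9: place 62 kg, 58 kg left
truck 10: place 76 kg, 44 kg left
truck 10: place 14 kg, 30 kg left
truck 10: place 25 kg, 5 kg left
Final trucks: [61] [76] [71] [85] [73] [64] [86] [89] [62] [76,14,25].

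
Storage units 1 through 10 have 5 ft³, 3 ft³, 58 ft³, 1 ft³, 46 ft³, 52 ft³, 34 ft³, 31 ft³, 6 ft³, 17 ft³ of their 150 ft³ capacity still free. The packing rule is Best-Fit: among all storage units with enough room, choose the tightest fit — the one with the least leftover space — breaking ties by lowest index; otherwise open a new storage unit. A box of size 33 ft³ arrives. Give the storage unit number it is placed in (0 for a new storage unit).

Storage units with room: storage unit 3 (58 ft³), storage unit 5 (46 ft³), storage unit 6 (52 ft³), storage unit 7 (34 ft³).
Tightest fit is storage unit 7 with 34 ft³ free.

7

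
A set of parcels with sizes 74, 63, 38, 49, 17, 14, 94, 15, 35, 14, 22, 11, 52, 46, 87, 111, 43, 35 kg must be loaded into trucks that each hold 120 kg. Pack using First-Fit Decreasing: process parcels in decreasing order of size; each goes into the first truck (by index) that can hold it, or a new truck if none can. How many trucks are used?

Sorted descending: 111, 94, 87, 74, 63, 52, 49, 46, 43, 38, 35, 35, 22, 17, 15, 14, 14, 11.
111 kg → truck 1 (remaining 9 kg)
94 kg → truck 2 (remaining 26 kg)
87 kg → truck 3 (remaining 33 kg)
74 kg → truck 4 (remaining 46 kg)
63 kg → truck 5 (remaining 57 kg)
52 kg → truck 5 (remaining 5 kg)
49 kg → truck 6 (remaining 71 kg)
46 kg → truck 4 (remaining 0 kg)
43 kg → truck 6 (remaining 28 kg)
38 kg → truck 7 (remaining 82 kg)
35 kg → truck 7 (remaining 47 kg)
35 kg → truck 7 (remaining 12 kg)
22 kg → truck 2 (remaining 4 kg)
17 kg → truck 3 (remaining 16 kg)
15 kg → truck 3 (remaining 1 kg)
14 kg → truck 6 (remaining 14 kg)
14 kg → truck 6 (remaining 0 kg)
11 kg → truck 7 (remaining 1 kg)

7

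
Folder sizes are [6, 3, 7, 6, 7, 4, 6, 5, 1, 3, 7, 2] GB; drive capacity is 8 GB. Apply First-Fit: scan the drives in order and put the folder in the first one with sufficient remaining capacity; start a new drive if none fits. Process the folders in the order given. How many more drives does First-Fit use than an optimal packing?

First-Fit: [6,1] [3,4] [7] [6,2] [7] [6] [5,3] [7] → 8 drives.
Total size 57 GB; any packing needs at least ⌈57/8⌉ = 8 drives.
So 8 is already optimal.

0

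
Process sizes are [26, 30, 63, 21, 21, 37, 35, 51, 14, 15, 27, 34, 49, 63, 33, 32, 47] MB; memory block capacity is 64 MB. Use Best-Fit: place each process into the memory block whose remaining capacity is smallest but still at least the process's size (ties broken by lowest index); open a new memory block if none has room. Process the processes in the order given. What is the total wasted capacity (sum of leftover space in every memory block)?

170

Put 26 MB in memory block 1; 38 MB remain.
Put 30 MB in memory block 1; 8 MB remain.
Put 63 MB in memory block 2; 1 MB remain.
Put 21 MB in memory block 3; 43 MB remain.
Put 21 MB in memory block 3; 22 MB remain.
Put 37 MB in memory block 4; 27 MB remain.
Put 35 MB in memory block 5; 29 MB remain.
Put 51 MB in memory block 6; 13 MB remain.
Put 14 MB in memory block 3; 8 MB remain.
Put 15 MB in memory block 4; 12 MB remain.
Put 27 MB in memory block 5; 2 MB remain.
Put 34 MB in memory block 7; 30 MB remain.
Put 49 MB in memory block 8; 15 MB remain.
Put 63 MB in memory block 9; 1 MB remain.
Put 33 MB in memory block 10; 31 MB remain.
Put 32 MB in memory block 11; 32 MB remain.
Put 47 MB in memory block 12; 17 MB remain.
12 memory blocks × 64 MB = 768 MB; used 598 MB; unused 170 MB.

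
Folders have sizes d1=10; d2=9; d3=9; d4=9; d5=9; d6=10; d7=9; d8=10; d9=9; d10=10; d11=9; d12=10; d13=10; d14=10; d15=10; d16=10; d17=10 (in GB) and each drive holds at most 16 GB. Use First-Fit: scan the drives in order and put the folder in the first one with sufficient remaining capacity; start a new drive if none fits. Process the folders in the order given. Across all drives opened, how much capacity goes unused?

109

drive 1: place d1 (10 GB), 6 GB left
drive 2: place d2 (9 GB), 7 GB left
drive 3: place d3 (9 GB), 7 GB left
drive 4: place d4 (9 GB), 7 GB left
drive 5: place d5 (9 GB), 7 GB left
drive 6: place d6 (10 GB), 6 GB left
drive 7: place d7 (9 GB), 7 GB left
drive 8: place d8 (10 GB), 6 GB left
drive 9: place d9 (9 GB), 7 GB left
drive 10: place d10 (10 GB), 6 GB left
drive 11: place d11 (9 GB), 7 GB left
drive 12: place d12 (10 GB), 6 GB left
drive 13: place d13 (10 GB), 6 GB left
drive 14: place d14 (10 GB), 6 GB left
drive 15: place d15 (10 GB), 6 GB left
drive 16: place d16 (10 GB), 6 GB left
drive 17: place d17 (10 GB), 6 GB left
17 drives × 16 GB = 272 GB; used 163 GB; unused 109 GB.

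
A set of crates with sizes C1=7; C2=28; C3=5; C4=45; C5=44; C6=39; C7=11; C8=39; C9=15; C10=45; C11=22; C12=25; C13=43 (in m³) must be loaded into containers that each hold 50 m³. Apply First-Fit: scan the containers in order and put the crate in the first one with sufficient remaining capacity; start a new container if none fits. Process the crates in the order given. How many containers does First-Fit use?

container 1: place C1 (7 m³), 43 m³ left
container 1: place C2 (28 m³), 15 m³ left
container 1: place C3 (5 m³), 10 m³ left
container 2: place C4 (45 m³), 5 m³ left
container 3: place C5 (44 m³), 6 m³ left
container 4: place C6 (39 m³), 11 m³ left
container 4: place C7 (11 m³), 0 m³ left
container 5: place C8 (39 m³), 11 m³ left
container 6: place C9 (15 m³), 35 m³ left
container 7: place C10 (45 m³), 5 m³ left
container 6: place C11 (22 m³), 13 m³ left
container 8: place C12 (25 m³), 25 m³ left
container 9: place C13 (43 m³), 7 m³ left

9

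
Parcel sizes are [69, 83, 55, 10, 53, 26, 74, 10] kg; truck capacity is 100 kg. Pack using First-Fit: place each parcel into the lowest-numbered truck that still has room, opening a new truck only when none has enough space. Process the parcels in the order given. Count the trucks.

Put 69 kg in truck 1; 31 kg remain.
Put 83 kg in truck 2; 17 kg remain.
Put 55 kg in truck 3; 45 kg remain.
Put 10 kg in truck 1; 21 kg remain.
Put 53 kg in truck 4; 47 kg remain.
Put 26 kg in truck 3; 19 kg remain.
Put 74 kg in truck 5; 26 kg remain.
Put 10 kg in truck 1; 11 kg remain.

5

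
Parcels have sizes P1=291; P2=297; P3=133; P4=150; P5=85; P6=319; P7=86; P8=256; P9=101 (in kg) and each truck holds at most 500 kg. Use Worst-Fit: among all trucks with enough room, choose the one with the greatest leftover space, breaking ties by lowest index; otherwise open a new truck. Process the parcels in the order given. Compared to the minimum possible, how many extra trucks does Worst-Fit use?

Worst-Fit: [291,133] [297,150] [85,319,86] [256,101] → 4 trucks.
Total size 1718 kg; any packing needs at least ⌈1718/500⌉ = 4 trucks.
So 4 is already optimal.

0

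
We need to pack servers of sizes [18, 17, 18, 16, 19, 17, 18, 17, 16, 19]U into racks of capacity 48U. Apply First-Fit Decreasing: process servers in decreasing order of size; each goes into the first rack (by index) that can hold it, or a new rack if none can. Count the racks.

Sorted descending: 19, 19, 18, 18, 18, 17, 17, 17, 16, 16.
Put 19U in rack 1; 29U remain.
Put 19U in rack 1; 10U remain.
Put 18U in rack 2; 30U remain.
Put 18U in rack 2; 12U remain.
Put 18U in rack 3; 30U remain.
Put 17U in rack 3; 13U remain.
Put 17U in rack 4; 31U remain.
Put 17U in rack 4; 14U remain.
Put 16U in rack 5; 32U remain.
Put 16U in rack 5; 16U remain.
Final racks: [19,19] [18,18] [18,17] [17,17] [16,16].

5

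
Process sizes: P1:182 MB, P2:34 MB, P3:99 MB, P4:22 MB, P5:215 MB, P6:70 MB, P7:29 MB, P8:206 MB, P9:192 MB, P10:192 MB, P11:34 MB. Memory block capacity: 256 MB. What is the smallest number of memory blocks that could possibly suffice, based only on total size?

Total size = 182 + 34 + 99 + 22 + 215 + 70 + 29 + 206 + 192 + 192 + 34 = 1275 MB.
⌈1275 / 256⌉ = 5.

5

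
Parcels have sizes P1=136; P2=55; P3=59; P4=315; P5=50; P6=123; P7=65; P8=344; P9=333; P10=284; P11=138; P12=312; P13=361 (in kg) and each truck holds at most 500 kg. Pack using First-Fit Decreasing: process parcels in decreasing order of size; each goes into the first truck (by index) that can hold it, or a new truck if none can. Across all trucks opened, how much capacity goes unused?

425

Sorted descending: 361, 344, 333, 315, 312, 284, 138, 136, 123, 65, 59, 55, 50.
361 kg → truck 1 (remaining 139 kg)
344 kg → truck 2 (remaining 156 kg)
333 kg → truck 3 (remaining 167 kg)
315 kg → truck 4 (remaining 185 kg)
312 kg → truck 5 (remaining 188 kg)
284 kg → truck 6 (remaining 216 kg)
138 kg → truck 1 (remaining 1 kg)
136 kg → truck 2 (remaining 20 kg)
123 kg → truck 3 (remaining 44 kg)
65 kg → truck 4 (remaining 120 kg)
59 kg → truck 4 (remaining 61 kg)
55 kg → truck 4 (remaining 6 kg)
50 kg → truck 5 (remaining 138 kg)
6 trucks × 500 kg = 3000 kg; used 2575 kg; unused 425 kg.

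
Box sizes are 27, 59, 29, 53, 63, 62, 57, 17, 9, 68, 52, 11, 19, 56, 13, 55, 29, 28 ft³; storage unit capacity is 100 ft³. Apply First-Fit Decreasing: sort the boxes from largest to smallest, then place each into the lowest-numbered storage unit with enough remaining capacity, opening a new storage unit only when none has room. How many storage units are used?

9

Sorted descending: 68, 63, 62, 59, 57, 56, 55, 53, 52, 29, 29, 28, 27, 19, 17, 13, 11, 9.
68 ft³ → storage unit 1 (remaining 32 ft³)
63 ft³ → storage unit 2 (remaining 37 ft³)
62 ft³ → storage unit 3 (remaining 38 ft³)
59 ft³ → storage unit 4 (remaining 41 ft³)
57 ft³ → storage unit 5 (remaining 43 ft³)
56 ft³ → storage unit 6 (remaining 44 ft³)
55 ft³ → storage unit 7 (remaining 45 ft³)
53 ft³ → storage unit 8 (remaining 47 ft³)
52 ft³ → storage unit 9 (remaining 48 ft³)
29 ft³ → storage unit 1 (remaining 3 ft³)
29 ft³ → storage unit 2 (remaining 8 ft³)
28 ft³ → storage unit 3 (remaining 10 ft³)
27 ft³ → storage unit 4 (remaining 14 ft³)
19 ft³ → storage unit 5 (remaining 24 ft³)
17 ft³ → storage unit 5 (remaining 7 ft³)
13 ft³ → storage unit 4 (remaining 1 ft³)
11 ft³ → storage unit 6 (remaining 33 ft³)
9 ft³ → storage unit 3 (remaining 1 ft³)
Final storage units: [68,29] [63,29] [62,28,9] [59,27,13] [57,19,17] [56,11] [55] [53] [52].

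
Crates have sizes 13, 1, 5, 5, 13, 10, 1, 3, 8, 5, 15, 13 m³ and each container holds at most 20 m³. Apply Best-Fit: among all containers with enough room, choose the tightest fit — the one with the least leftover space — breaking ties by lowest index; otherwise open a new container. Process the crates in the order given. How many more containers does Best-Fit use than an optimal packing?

Best-Fit: [13,1,5,1] [5,13] [10,3,5] [8] [15] [13] → 6 containers.
Total size 92 m³; any packing needs at least ⌈92/20⌉ = 5 containers.
An optimal packing achieves that bound: [15,5] [13,5,1,1] [13,5] [13,3] [10,8] → 5 containers.
Excess: 6 − 5 = 1.

1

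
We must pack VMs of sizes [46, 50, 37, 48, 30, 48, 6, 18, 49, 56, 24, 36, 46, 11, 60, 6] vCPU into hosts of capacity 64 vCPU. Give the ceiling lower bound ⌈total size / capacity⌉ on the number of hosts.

Total size = 46 + 50 + 37 + 48 + 30 + 48 + 6 + 18 + 49 + 56 + 24 + 36 + 46 + 11 + 60 + 6 = 571 vCPU.
⌈571 / 64⌉ = 9.

9 hosts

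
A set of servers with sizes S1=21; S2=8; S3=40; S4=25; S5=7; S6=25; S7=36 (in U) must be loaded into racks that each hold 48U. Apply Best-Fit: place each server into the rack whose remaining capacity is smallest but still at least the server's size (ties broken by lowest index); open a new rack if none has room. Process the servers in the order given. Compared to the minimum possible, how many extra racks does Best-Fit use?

1

Best-Fit: [21,8] [40,7] [25] [25] [36] → 5 racks.
Total size 162U; any packing needs at least ⌈162/48⌉ = 4 racks.
An optimal packing achieves that bound: [40,8] [36,7] [25,21] [25] → 4 racks.
Excess: 5 − 4 = 1.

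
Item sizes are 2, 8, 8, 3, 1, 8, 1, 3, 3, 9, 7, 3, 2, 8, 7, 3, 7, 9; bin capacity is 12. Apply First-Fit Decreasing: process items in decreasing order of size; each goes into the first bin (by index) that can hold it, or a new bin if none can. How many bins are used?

9 bins

Sorted descending: 9, 9, 8, 8, 8, 8, 7, 7, 7, 3, 3, 3, 3, 3, 2, 2, 1, 1.
9 → bin 1 (remaining 3)
9 → bin 2 (remaining 3)
8 → bin 3 (remaining 4)
8 → bin 4 (remaining 4)
8 → bin 5 (remaining 4)
8 → bin 6 (remaining 4)
7 → bin 7 (remaining 5)
7 → bin 8 (remaining 5)
7 → bin 9 (remaining 5)
3 → bin 1 (remaining 0)
3 → bin 2 (remaining 0)
3 → bin 3 (remaining 1)
3 → bin 4 (remaining 1)
3 → bin 5 (remaining 1)
2 → bin 6 (remaining 2)
2 → bin 6 (remaining 0)
1 → bin 3 (remaining 0)
1 → bin 4 (remaining 0)
Final bins: [9,3] [9,3] [8,3,1] [8,3,1] [8,3] [8,2,2] [7] [7] [7].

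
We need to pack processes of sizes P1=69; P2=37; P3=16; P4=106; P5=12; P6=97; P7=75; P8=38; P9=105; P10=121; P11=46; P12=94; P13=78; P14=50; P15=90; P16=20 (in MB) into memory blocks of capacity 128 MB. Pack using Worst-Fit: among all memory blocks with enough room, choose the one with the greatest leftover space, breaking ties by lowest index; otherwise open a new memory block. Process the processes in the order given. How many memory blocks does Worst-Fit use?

P1 (69 MB) → memory block 1 (remaining 59 MB)
P2 (37 MB) → memory block 1 (remaining 22 MB)
P3 (16 MB) → memory block 1 (remaining 6 MB)
P4 (106 MB) → memory block 2 (remaining 22 MB)
P5 (12 MB) → memory block 2 (remaining 10 MB)
P6 (97 MB) → memory block 3 (remaining 31 MB)
P7 (75 MB) → memory block 4 (remaining 53 MB)
P8 (38 MB) → memory block 4 (remaining 15 MB)
P9 (105 MB) → memory block 5 (remaining 23 MB)
P10 (121 MB) → memory block 6 (remaining 7 MB)
P11 (46 MB) → memory block 7 (remaining 82 MB)
P12 (94 MB) → memory block 8 (remaining 34 MB)
P13 (78 MB) → memory block 7 (remaining 4 MB)
P14 (50 MB) → memory block 9 (remaining 78 MB)
P15 (90 MB) → memory block 10 (remaining 38 MB)
P16 (20 MB) → memory block 9 (remaining 58 MB)
Final memory blocks: [69,37,16] [106,12] [97] [75,38] [105] [121] [46,78] [94] [50,20] [90].

10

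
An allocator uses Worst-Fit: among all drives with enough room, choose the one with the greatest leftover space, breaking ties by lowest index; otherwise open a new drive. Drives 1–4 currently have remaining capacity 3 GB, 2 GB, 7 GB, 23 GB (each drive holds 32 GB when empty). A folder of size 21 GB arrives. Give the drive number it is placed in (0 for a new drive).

Drives with room: drive 4 (23 GB).
Most room is drive 4 with 23 GB free.

4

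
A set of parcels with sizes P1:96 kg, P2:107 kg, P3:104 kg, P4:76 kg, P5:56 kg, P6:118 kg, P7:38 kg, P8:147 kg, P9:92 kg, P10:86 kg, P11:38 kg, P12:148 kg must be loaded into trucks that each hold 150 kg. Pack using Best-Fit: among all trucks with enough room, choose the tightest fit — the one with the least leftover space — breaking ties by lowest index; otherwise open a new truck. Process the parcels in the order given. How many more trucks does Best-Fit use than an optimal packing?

Best-Fit: [96] [107,38] [104,38] [76,56] [118] [147] [92] [86] [148] → 9 trucks.
9 parcels exceed 75 kg (half the capacity), and no two of those can share a truck, so at least 9 trucks are needed.
So 9 is already optimal.

0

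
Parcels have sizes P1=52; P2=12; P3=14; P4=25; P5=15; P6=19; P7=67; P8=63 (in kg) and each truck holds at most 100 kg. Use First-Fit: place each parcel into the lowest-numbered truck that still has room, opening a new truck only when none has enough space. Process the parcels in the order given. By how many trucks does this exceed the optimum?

First-Fit: [52,12,14,15] [25,19] [67] [63] → 4 trucks.
Total size 267 kg; any packing needs at least ⌈267/100⌉ = 3 trucks.
An optimal packing achieves that bound: [67,25] [63,19,15] [52,14,12] → 3 trucks.
Excess: 4 − 3 = 1.

1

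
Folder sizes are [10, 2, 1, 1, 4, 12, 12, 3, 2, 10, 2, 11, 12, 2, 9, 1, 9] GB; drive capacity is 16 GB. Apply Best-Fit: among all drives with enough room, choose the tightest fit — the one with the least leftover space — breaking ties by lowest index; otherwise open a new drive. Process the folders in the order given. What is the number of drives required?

8

drive 1: place 10 GB, 6 GB left
drive 1: place 2 GB, 4 GB left
drive 1: place 1 GB, 3 GB left
drive 1: place 1 GB, 2 GB left
drive 2: place 4 GB, 12 GB left
drive 2: place 12 GB, 0 GB left
drive 3: place 12 GB, 4 GB left
drive 3: place 3 GB, 1 GB left
drive 1: place 2 GB, 0 GB left
drive 4: place 10 GB, 6 GB left
drive 4: place 2 GB, 4 GB left
drive 5: place 11 GB, 5 GB left
drive 6: place 12 GB, 4 GB left
drive 4: place 2 GB, 2 GB left
drive 7: place 9 GB, 7 GB left
drive 3: place 1 GB, 0 GB left
drive 8: place 9 GB, 7 GB left
Final drives: [10,2,1,1,2] [4,12] [12,3,1] [10,2,2] [11] [12] [9] [9].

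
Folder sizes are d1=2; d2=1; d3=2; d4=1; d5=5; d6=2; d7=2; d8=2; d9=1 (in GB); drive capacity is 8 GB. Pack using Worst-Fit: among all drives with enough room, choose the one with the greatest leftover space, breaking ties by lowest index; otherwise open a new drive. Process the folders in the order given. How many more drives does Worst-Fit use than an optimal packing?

0

Worst-Fit: [2,1,2,1,2] [5,2] [2,1] → 3 drives.
Total size 18 GB; any packing needs at least ⌈18/8⌉ = 3 drives.
So 3 is already optimal.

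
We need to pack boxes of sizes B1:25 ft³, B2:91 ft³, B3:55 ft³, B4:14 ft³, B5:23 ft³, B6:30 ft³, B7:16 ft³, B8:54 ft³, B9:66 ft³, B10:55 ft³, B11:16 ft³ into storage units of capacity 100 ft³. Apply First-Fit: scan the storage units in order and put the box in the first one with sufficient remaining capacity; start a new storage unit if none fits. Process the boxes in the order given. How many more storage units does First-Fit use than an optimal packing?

1

First-Fit: [25,55,14] [91] [23,30,16,16] [54] [66] [55] → 6 storage units.
Total size 445 ft³; any packing needs at least ⌈445/100⌉ = 5 storage units.
An optimal packing achieves that bound: [91] [66,30] [55,25,16] [55,23,16] [54,14] → 5 storage units.
Excess: 6 − 5 = 1.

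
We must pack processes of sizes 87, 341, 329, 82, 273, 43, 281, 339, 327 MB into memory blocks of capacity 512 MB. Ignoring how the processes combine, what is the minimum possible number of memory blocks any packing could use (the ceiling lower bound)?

5

Total size = 87 + 341 + 329 + 82 + 273 + 43 + 281 + 339 + 327 = 2102 MB.
⌈2102 / 512⌉ = 5.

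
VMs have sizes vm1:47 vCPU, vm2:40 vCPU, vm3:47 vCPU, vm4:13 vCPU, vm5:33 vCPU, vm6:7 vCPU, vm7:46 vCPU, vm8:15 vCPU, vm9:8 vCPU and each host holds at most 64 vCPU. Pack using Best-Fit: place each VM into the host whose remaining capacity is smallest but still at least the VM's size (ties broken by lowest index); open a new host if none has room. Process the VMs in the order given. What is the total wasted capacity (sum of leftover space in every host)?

64

Put vm1 (47 vCPU) in host 1; 17 vCPU remain.
Put vm2 (40 vCPU) in host 2; 24 vCPU remain.
Put vm3 (47 vCPU) in host 3; 17 vCPU remain.
Put vm4 (13 vCPU) in host 1; 4 vCPU remain.
Put vm5 (33 vCPU) in host 4; 31 vCPU remain.
Put vm6 (7 vCPU) in host 3; 10 vCPU remain.
Put vm7 (46 vCPU) in host 5; 18 vCPU remain.
Put vm8 (15 vCPU) in host 5; 3 vCPU remain.
Put vm9 (8 vCPU) in host 3; 2 vCPU remain.
5 hosts × 64 vCPU = 320 vCPU; used 256 vCPU; unused 64 vCPU.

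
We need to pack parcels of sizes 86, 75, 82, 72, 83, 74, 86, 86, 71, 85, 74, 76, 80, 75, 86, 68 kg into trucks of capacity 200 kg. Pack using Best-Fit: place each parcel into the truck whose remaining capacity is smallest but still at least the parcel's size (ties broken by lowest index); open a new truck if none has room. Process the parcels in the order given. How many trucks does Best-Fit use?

86 kg → truck 1 (remaining 114 kg)
75 kg → truck 1 (remaining 39 kg)
82 kg → truck 2 (remaining 118 kg)
72 kg → truck 2 (remaining 46 kg)
83 kg → truck 3 (remaining 117 kg)
74 kg → truck 3 (remaining 43 kg)
86 kg → truck 4 (remaining 114 kg)
86 kg → truck 4 (remaining 28 kg)
71 kg → truck 5 (remaining 129 kg)
85 kg → truck 5 (remaining 44 kg)
74 kg → truck 6 (remaining 126 kg)
76 kg → truck 6 (remaining 50 kg)
80 kg → truck 7 (remaining 120 kg)
75 kg → truck 7 (remaining 45 kg)
86 kg → truck 8 (remaining 114 kg)
68 kg → truck 8 (remaining 46 kg)
Final trucks: [86,75] [82,72] [83,74] [86,86] [71,85] [74,76] [80,75] [86,68].

8 trucks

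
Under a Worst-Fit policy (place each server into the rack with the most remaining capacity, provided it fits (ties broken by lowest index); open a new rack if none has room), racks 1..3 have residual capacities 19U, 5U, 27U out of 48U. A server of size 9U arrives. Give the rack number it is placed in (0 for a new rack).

Racks with room: rack 1 (19U), rack 3 (27U).
Most room is rack 3 with 27U free.

3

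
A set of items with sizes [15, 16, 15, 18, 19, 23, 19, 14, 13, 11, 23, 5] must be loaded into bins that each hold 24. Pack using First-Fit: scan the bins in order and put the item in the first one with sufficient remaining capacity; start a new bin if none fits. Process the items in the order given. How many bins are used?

Put 15 in bin 1; 9 remain.
Put 16 in bin 2; 8 remain.
Put 15 in bin 3; 9 remain.
Put 18 in bin 4; 6 remain.
Put 19 in bin 5; 5 remain.
Put 23 in bin 6; 1 remain.
Put 19 in bin 7; 5 remain.
Put 14 in bin 8; 10 remain.
Put 13 in bin 9; 11 remain.
Put 11 in bin 9; 0 remain.
Put 23 in bin 10; 1 remain.
Put 5 in bin 1; 4 remain.
Final bins: [15,5] [16] [15] [18] [19] [23] [19] [14] [13,11] [23].

10 bins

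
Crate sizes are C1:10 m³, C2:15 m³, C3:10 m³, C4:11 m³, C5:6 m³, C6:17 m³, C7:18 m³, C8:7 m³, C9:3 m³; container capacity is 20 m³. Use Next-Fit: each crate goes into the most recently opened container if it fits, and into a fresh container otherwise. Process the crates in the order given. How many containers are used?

container 1: place C1 (10 m³), 10 m³ left
container 2: place C2 (15 m³), 5 m³ left
container 3: place C3 (10 m³), 10 m³ left
container 4: place C4 (11 m³), 9 m³ left
container 4: place C5 (6 m³), 3 m³ left
container 5: place C6 (17 m³), 3 m³ left
container 6: place C7 (18 m³), 2 m³ left
container 7: place C8 (7 m³), 13 m³ left
container 7: place C9 (3 m³), 10 m³ left

7 containers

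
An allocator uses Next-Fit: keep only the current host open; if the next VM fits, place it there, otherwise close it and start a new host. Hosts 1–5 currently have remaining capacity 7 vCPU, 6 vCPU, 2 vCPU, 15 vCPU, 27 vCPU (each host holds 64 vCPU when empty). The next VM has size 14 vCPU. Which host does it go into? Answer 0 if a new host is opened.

Next-Fit only looks at host 5, which has 27 vCPU free.
14 vCPU fits there.

5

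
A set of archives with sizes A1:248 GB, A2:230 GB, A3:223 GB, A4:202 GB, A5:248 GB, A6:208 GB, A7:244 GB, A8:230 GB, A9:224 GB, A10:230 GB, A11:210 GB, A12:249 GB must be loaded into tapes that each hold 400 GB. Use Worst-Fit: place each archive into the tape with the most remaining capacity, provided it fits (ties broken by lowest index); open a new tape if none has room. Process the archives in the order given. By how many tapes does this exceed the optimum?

0

Worst-Fit: [248] [230] [223] [202] [248] [208] [244] [230] [224] [230] [210] [249] → 12 tapes.
12 archives exceed 200 GB (half the capacity), and no two of those can share a tape, so at least 12 tapes are needed.
So 12 is already optimal.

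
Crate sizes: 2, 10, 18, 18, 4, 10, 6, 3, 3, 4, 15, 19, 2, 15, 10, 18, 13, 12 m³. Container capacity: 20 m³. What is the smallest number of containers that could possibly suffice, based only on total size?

Total size = 2 + 10 + 18 + 18 + 4 + 10 + 6 + 3 + 3 + 4 + 15 + 19 + 2 + 15 + 10 + 18 + 13 + 12 = 182 m³.
⌈182 / 20⌉ = 10.

10 containers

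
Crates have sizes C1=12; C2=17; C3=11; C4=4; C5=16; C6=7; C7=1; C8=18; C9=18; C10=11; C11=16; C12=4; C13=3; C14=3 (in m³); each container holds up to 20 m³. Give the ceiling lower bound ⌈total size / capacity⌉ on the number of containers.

Total size = 12 + 17 + 11 + 4 + 16 + 7 + 1 + 18 + 18 + 11 + 16 + 4 + 3 + 3 = 141 m³.
⌈141 / 20⌉ = 8.

8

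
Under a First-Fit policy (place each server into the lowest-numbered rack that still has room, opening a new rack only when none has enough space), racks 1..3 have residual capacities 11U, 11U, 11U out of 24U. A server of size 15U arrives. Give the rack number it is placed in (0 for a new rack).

No rack has ≥ 15U free, so a new rack is opened.

0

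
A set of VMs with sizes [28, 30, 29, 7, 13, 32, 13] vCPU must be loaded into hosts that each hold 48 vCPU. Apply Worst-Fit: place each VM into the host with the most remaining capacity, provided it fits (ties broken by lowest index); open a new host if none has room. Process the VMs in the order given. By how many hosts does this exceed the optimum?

0

Worst-Fit: [28,7] [30,13] [29,13] [32] → 4 hosts.
Total size 152 vCPU; any packing needs at least ⌈152/48⌉ = 4 hosts.
So 4 is already optimal.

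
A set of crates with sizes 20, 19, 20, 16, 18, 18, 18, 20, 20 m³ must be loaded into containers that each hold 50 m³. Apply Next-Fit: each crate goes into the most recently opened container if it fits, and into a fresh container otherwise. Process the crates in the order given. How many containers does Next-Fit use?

container 1: place 20 m³, 30 m³ left
container 1: place 19 m³, 11 m³ left
container 2: place 20 m³, 30 m³ left
container 2: place 16 m³, 14 m³ left
container 3: place 18 m³, 32 m³ left
container 3: place 18 m³, 14 m³ left
container 4: place 18 m³, 32 m³ left
container 4: place 20 m³, 12 m³ left
container 5: place 20 m³, 30 m³ left

5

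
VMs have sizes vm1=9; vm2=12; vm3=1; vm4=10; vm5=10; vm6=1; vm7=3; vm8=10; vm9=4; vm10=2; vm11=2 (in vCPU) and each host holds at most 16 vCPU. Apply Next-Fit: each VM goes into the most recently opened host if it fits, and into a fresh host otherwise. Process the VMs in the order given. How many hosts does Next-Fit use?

Put vm1 (9 vCPU) in host 1; 7 vCPU remain.
Put vm2 (12 vCPU) in host 2; 4 vCPU remain.
Put vm3 (1 vCPU) in host 2; 3 vCPU remain.
Put vm4 (10 vCPU) in host 3; 6 vCPU remain.
Put vm5 (10 vCPU) in host 4; 6 vCPU remain.
Put vm6 (1 vCPU) in host 4; 5 vCPU remain.
Put vm7 (3 vCPU) in host 4; 2 vCPU remain.
Put vm8 (10 vCPU) in host 5; 6 vCPU remain.
Put vm9 (4 vCPU) in host 5; 2 vCPU remain.
Put vm10 (2 vCPU) in host 5; 0 vCPU remain.
Put vm11 (2 vCPU) in host 6; 14 vCPU remain.
Final hosts: [9] [12,1] [10] [10,1,3] [10,4,2] [2].

6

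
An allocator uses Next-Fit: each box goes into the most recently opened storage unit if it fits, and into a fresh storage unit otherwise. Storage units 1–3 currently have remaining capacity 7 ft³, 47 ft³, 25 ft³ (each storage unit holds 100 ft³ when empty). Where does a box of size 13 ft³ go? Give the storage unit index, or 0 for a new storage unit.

Next-Fit only looks at storage unit 3, which has 25 ft³ free.
13 ft³ fits there.

3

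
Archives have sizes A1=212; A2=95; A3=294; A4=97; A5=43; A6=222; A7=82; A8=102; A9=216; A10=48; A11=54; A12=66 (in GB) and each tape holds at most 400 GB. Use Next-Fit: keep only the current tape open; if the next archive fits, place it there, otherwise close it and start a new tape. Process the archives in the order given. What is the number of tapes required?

A1 (212 GB) → tape 1 (remaining 188 GB)
A2 (95 GB) → tape 1 (remaining 93 GB)
A3 (294 GB) → tape 2 (remaining 106 GB)
A4 (97 GB) → tape 2 (remaining 9 GB)
A5 (43 GB) → tape 3 (remaining 357 GB)
A6 (222 GB) → tape 3 (remaining 135 GB)
A7 (82 GB) → tape 3 (remaining 53 GB)
A8 (102 GB) → tape 4 (remaining 298 GB)
A9 (216 GB) → tape 4 (remaining 82 GB)
A10 (48 GB) → tape 4 (remaining 34 GB)
A11 (54 GB) → tape 5 (remaining 346 GB)
A12 (66 GB) → tape 5 (remaining 280 GB)
Final tapes: [212,95] [294,97] [43,222,82] [102,216,48] [54,66].

5 tapes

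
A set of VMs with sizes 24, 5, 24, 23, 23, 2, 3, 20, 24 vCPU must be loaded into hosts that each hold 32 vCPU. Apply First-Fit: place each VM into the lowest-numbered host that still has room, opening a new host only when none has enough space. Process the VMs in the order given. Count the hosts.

6 hosts

24 vCPU → host 1 (remaining 8 vCPU)
5 vCPU → host 1 (remaining 3 vCPU)
24 vCPU → host 2 (remaining 8 vCPU)
23 vCPU → host 3 (remaining 9 vCPU)
23 vCPU → host 4 (remaining 9 vCPU)
2 vCPU → host 1 (remaining 1 vCPU)
3 vCPU → host 2 (remaining 5 vCPU)
20 vCPU → host 5 (remaining 12 vCPU)
24 vCPU → host 6 (remaining 8 vCPU)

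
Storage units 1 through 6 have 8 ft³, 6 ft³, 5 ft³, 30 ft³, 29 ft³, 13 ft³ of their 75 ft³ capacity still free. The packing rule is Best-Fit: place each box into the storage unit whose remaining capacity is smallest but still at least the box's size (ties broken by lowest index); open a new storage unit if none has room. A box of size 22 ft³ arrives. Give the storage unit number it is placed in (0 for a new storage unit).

5

Storage units with room: storage unit 4 (30 ft³), storage unit 5 (29 ft³).
Tightest fit is storage unit 5 with 29 ft³ free.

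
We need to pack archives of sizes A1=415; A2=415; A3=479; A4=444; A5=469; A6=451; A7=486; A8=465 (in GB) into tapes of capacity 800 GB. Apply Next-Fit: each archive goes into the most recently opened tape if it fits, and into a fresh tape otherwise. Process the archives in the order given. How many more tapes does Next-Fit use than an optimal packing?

Next-Fit: [415] [415] [479] [444] [469] [451] [486] [465] → 8 tapes.
8 archives exceed 400 GB (half the capacity), and no two of those can share a tape, so at least 8 tapes are needed.
So 8 is already optimal.

0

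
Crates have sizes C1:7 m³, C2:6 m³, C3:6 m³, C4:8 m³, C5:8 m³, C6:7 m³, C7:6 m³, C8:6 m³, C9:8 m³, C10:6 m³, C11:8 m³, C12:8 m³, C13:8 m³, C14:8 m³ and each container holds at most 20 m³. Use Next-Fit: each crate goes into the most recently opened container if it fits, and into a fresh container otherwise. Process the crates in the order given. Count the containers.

6

Put C1 (7 m³) in container 1; 13 m³ remain.
Put C2 (6 m³) in container 1; 7 m³ remain.
Put C3 (6 m³) in container 1; 1 m³ remain.
Put C4 (8 m³) in container 2; 12 m³ remain.
Put C5 (8 m³) in container 2; 4 m³ remain.
Put C6 (7 m³) in container 3; 13 m³ remain.
Put C7 (6 m³) in container 3; 7 m³ remain.
Put C8 (6 m³) in container 3; 1 m³ remain.
Put C9 (8 m³) in container 4; 12 m³ remain.
Put C10 (6 m³) in container 4; 6 m³ remain.
Put C11 (8 m³) in container 5; 12 m³ remain.
Put C12 (8 m³) in container 5; 4 m³ remain.
Put C13 (8 m³) in container 6; 12 m³ remain.
Put C14 (8 m³) in container 6; 4 m³ remain.
Final containers: [7,6,6] [8,8] [7,6,6] [8,6] [8,8] [8,8].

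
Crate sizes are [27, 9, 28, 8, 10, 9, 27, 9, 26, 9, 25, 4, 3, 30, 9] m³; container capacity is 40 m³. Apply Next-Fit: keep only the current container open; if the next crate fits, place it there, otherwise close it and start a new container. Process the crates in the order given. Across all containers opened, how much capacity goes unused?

47

27 m³ → container 1 (remaining 13 m³)
9 m³ → container 1 (remaining 4 m³)
28 m³ → container 2 (remaining 12 m³)
8 m³ → container 2 (remaining 4 m³)
10 m³ → container 3 (remaining 30 m³)
9 m³ → container 3 (remaining 21 m³)
27 m³ → container 4 (remaining 13 m³)
9 m³ → container 4 (remaining 4 m³)
26 m³ → container 5 (remaining 14 m³)
9 m³ → container 5 (remaining 5 m³)
25 m³ → container 6 (remaining 15 m³)
4 m³ → container 6 (remaining 11 m³)
3 m³ → container 6 (remaining 8 m³)
30 m³ → container 7 (remaining 10 m³)
9 m³ → container 7 (remaining 1 m³)
7 containers × 40 m³ = 280 m³; used 233 m³; unused 47 m³.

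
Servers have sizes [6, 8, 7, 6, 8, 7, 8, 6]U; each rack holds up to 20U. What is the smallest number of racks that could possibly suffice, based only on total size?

3

Total size = 6 + 8 + 7 + 6 + 8 + 7 + 8 + 6 = 56U.
⌈56 / 20⌉ = 3.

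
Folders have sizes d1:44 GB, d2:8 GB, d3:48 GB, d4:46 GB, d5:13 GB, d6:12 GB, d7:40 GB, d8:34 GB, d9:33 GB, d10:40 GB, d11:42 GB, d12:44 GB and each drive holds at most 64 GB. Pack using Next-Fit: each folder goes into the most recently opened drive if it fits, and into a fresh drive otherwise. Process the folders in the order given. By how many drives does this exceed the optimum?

Next-Fit: [44,8] [48] [46,13] [12,40] [34] [33] [40] [42] [44] → 9 drives.
9 folders exceed 32 GB (half the capacity), and no two of those can share a drive, so at least 9 drives are needed.
So 9 is already optimal.

0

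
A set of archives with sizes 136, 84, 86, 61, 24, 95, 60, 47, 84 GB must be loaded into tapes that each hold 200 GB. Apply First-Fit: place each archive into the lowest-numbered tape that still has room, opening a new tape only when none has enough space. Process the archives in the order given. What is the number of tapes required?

Put 136 GB in tape 1; 64 GB remain.
Put 84 GB in tape 2; 116 GB remain.
Put 86 GB in tape 2; 30 GB remain.
Put 61 GB in tape 1; 3 GB remain.
Put 24 GB in tape 2; 6 GB remain.
Put 95 GB in tape 3; 105 GB remain.
Put 60 GB in tape 3; 45 GB remain.
Put 47 GB in tape 4; 153 GB remain.
Put 84 GB in tape 4; 69 GB remain.
Final tapes: [136,61] [84,86,24] [95,60] [47,84].

4 tapes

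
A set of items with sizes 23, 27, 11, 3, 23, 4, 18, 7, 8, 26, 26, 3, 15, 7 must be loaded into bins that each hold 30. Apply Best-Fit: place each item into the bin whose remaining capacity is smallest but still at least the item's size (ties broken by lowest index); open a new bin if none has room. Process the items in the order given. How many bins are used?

7

23 → bin 1 (remaining 7)
27 → bin 2 (remaining 3)
11 → bin 3 (remaining 19)
3 → bin 2 (remaining 0)
23 → bin 4 (remaining 7)
4 → bin 1 (remaining 3)
18 → bin 3 (remaining 1)
7 → bin 4 (remaining 0)
8 → bin 5 (remaining 22)
26 → bin 6 (remaining 4)
26 → bin 7 (remaining 4)
3 → bin 1 (remaining 0)
15 → bin 5 (remaining 7)
7 → bin 5 (remaining 0)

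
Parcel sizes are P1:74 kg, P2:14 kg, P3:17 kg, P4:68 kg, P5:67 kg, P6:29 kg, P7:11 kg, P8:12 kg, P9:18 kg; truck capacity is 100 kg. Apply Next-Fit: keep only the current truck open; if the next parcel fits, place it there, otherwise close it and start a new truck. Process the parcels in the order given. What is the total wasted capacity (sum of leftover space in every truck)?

90

P1 (74 kg) → truck 1 (remaining 26 kg)
P2 (14 kg) → truck 1 (remaining 12 kg)
P3 (17 kg) → truck 2 (remaining 83 kg)
P4 (68 kg) → truck 2 (remaining 15 kg)
P5 (67 kg) → truck 3 (remaining 33 kg)
P6 (29 kg) → truck 3 (remaining 4 kg)
P7 (11 kg) → truck 4 (remaining 89 kg)
P8 (12 kg) → truck 4 (remaining 77 kg)
P9 (18 kg) → truck 4 (remaining 59 kg)
4 trucks × 100 kg = 400 kg; used 310 kg; unused 90 kg.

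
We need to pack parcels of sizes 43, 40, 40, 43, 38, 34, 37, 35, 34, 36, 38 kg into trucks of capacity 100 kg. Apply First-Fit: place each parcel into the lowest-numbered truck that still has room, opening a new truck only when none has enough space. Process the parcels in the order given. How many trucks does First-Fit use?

43 kg → truck 1 (remaining 57 kg)
40 kg → truck 1 (remaining 17 kg)
40 kg → truck 2 (remaining 60 kg)
43 kg → truck 2 (remaining 17 kg)
38 kg → truck 3 (remaining 62 kg)
34 kg → truck 3 (remaining 28 kg)
37 kg → truck 4 (remaining 63 kg)
35 kg → truck 4 (remaining 28 kg)
34 kg → truck 5 (remaining 66 kg)
36 kg → truck 5 (remaining 30 kg)
38 kg → truck 6 (remaining 62 kg)

6 trucks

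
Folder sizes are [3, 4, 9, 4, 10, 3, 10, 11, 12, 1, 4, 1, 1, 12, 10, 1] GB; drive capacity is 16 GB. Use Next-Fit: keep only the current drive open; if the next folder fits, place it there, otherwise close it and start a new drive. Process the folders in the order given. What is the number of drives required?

3 GB → drive 1 (remaining 13 GB)
4 GB → drive 1 (remaining 9 GB)
9 GB → drive 1 (remaining 0 GB)
4 GB → drive 2 (remaining 12 GB)
10 GB → drive 2 (remaining 2 GB)
3 GB → drive 3 (remaining 13 GB)
10 GB → drive 3 (remaining 3 GB)
11 GB → drive 4 (remaining 5 GB)
12 GB → drive 5 (remaining 4 GB)
1 GB → drive 5 (remaining 3 GB)
4 GB → drive 6 (remaining 12 GB)
1 GB → drive 6 (remaining 11 GB)
1 GB → drive 6 (remaining 10 GB)
12 GB → drive 7 (remaining 4 GB)
10 GB → drive 8 (remaining 6 GB)
1 GB → drive 8 (remaining 5 GB)

8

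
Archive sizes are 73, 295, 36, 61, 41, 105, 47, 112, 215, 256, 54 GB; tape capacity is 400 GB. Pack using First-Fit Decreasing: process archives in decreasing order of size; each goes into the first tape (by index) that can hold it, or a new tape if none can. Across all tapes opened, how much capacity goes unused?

Sorted descending: 295, 256, 215, 112, 105, 73, 61, 54, 47, 41, 36.
Put 295 GB in tape 1; 105 GB remain.
Put 256 GB in tape 2; 144 GB remain.
Put 215 GB in tape 3; 185 GB remain.
Put 112 GB in tape 2; 32 GB remain.
Put 105 GB in tape 1; 0 GB remain.
Put 73 GB in tape 3; 112 GB remain.
Put 61 GB in tape 3; 51 GB remain.
Put 54 GB in tape 4; 346 GB remain.
Put 47 GB in tape 3; 4 GB remain.
Put 41 GB in tape 4; 305 GB remain.
Put 36 GB in tape 4; 269 GB remain.
4 tapes × 400 GB = 1600 GB; used 1295 GB; unused 305 GB.

305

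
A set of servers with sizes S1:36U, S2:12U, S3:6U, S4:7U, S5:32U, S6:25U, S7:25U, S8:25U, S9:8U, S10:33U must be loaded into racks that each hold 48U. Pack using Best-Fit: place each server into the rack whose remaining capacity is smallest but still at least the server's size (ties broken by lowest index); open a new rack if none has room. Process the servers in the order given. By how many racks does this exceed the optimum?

Best-Fit: [36,12] [6,7,32] [25,8] [25] [25] [33] → 6 racks.
6 servers exceed 24U (half the capacity), and no two of those can share a rack, so at least 6 racks are needed.
So 6 is already optimal.

0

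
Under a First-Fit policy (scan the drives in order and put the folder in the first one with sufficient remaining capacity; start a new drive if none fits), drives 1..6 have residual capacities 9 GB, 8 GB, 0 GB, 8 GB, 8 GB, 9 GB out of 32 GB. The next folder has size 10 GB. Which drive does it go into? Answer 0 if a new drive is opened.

No drive has ≥ 10 GB free, so a new drive is opened.

0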